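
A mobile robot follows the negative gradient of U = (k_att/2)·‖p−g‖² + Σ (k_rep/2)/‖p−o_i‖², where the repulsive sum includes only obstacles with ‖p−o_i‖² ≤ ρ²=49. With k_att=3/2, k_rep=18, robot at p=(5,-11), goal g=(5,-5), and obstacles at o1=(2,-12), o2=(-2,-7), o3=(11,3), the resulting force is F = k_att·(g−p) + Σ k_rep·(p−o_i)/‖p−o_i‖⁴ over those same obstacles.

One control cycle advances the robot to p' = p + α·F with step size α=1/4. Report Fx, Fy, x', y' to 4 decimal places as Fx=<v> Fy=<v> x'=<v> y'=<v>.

F_att = 3/2·(g−p) = 3/2·(0,6) = (0.0000,9.0000)
o1: d²=10 ≤ ρ²=49; F_rep = 18·(3,1)/10² = (0.5400,0.1800)
o2: d²=65 > ρ²=49 → inactive
o3: d²=232 > ρ²=49 → inactive
F = F_att + ΣF_rep = (0.5400,9.1800)
p' = p + 1/4·F = (5.1350,-8.7050)

Fx=0.5400 Fy=9.1800 x'=5.1350 y'=-8.7050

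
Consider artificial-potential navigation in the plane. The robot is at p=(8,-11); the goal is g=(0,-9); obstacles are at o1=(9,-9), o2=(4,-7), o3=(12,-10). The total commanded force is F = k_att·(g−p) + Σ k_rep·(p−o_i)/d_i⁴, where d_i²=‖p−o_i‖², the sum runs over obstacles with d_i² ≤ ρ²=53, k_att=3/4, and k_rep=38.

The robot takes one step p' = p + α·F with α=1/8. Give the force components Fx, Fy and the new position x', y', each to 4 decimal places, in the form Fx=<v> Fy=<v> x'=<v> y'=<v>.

Fx=-7.8975 Fy=-1.8199 x'=7.0128 y'=-11.2275

F_att = 3/4·(g−p) = 3/4·(-8,2) = (-6.0000,1.5000)
o1: d²=5 ≤ ρ²=53; F_rep = 38·(-1,-2)/5² = (-1.5200,-3.0400)
o2: d²=32 ≤ ρ²=53; F_rep = 38·(4,-4)/32² = (0.1484,-0.1484)
o3: d²=17 ≤ ρ²=53; F_rep = 38·(-4,-1)/17² = (-0.5260,-0.1315)
F = F_att + ΣF_rep = (-7.8975,-1.8199)
p' = p + 1/8·F = (7.0128,-11.2275)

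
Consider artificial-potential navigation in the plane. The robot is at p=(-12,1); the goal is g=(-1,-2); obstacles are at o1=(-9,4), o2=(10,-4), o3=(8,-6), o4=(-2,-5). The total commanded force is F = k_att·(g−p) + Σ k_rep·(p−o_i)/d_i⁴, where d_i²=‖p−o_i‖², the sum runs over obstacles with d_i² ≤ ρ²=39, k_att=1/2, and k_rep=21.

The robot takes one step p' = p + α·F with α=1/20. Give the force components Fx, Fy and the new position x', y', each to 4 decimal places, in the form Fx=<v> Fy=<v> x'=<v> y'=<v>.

F_att = 1/2·(g−p) = 1/2·(11,-3) = (5.5000,-1.5000)
o1: d²=18 ≤ ρ²=39; F_rep = 21·(-3,-3)/18² = (-0.1944,-0.1944)
o2: d²=509 > ρ²=39 → inactive
o3: d²=449 > ρ²=39 → inactive
o4: d²=136 > ρ²=39 → inactive
F = F_att + ΣF_rep = (5.3056,-1.6944)
p' = p + 1/20·F = (-11.7347,0.9153)

Fx=5.3056 Fy=-1.6944 x'=-11.7347 y'=0.9153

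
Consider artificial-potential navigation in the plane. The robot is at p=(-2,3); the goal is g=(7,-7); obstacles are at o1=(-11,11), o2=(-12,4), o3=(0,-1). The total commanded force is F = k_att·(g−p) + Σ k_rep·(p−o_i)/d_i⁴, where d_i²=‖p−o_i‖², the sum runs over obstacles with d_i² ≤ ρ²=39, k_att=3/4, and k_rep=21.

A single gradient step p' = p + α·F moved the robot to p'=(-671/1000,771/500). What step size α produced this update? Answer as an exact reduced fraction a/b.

α = 1/5

F_att = 3/4·(g−p) = 3/4·(9,-10) = (6.7500,-7.5000)
o1: d²=145 > ρ²=39 → inactive
o2: d²=101 > ρ²=39 → inactive
o3: d²=20 ≤ ρ²=39; F_rep = 21·(-2,4)/20² = (-0.1050,0.2100)
F = F_att + ΣF_rep = (6.6450,-7.2900)
Δp = p'−p = (1.3290,-1.4580); α = Δx/Fx = (1329/1000) / (1329/200) = 1/5
check: Δy/Fy = (-729/500) / (-729/100) = 1/5 ✓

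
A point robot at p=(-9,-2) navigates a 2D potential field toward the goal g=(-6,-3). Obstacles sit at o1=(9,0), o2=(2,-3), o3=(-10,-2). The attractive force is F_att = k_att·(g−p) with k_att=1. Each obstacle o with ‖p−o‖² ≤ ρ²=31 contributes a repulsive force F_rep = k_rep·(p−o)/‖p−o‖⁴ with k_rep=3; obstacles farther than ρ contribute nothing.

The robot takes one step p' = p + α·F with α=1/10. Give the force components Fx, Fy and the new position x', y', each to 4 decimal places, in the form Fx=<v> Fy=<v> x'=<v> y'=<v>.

F_att = 1·(g−p) = 1·(3,-1) = (3.0000,-1.0000)
o1: d²=328 > ρ²=31 → inactive
o2: d²=122 > ρ²=31 → inactive
o3: d²=1 ≤ ρ²=31; F_rep = 3·(1,0)/1² = (3.0000,0.0000)
F = F_att + ΣF_rep = (6.0000,-1.0000)
p' = p + 1/10·F = (-8.4000,-2.1000)

Fx=6.0000 Fy=-1.0000 x'=-8.4000 y'=-2.1000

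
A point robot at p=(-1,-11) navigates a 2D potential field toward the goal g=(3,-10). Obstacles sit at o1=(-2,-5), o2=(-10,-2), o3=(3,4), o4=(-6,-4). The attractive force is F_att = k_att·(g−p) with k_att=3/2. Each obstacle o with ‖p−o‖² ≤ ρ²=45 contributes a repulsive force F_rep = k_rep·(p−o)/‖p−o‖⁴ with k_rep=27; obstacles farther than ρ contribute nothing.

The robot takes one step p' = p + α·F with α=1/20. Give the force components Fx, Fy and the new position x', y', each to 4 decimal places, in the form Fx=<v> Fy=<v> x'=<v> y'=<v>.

F_att = 3/2·(g−p) = 3/2·(4,1) = (6.0000,1.5000)
o1: d²=37 ≤ ρ²=45; F_rep = 27·(1,-6)/37² = (0.0197,-0.1183)
o2: d²=162 > ρ²=45 → inactive
o3: d²=241 > ρ²=45 → inactive
o4: d²=74 > ρ²=45 → inactive
F = F_att + ΣF_rep = (6.0197,1.3817)
p' = p + 1/20·F = (-0.6990,-10.9309)

Fx=6.0197 Fy=1.3817 x'=-0.6990 y'=-10.9309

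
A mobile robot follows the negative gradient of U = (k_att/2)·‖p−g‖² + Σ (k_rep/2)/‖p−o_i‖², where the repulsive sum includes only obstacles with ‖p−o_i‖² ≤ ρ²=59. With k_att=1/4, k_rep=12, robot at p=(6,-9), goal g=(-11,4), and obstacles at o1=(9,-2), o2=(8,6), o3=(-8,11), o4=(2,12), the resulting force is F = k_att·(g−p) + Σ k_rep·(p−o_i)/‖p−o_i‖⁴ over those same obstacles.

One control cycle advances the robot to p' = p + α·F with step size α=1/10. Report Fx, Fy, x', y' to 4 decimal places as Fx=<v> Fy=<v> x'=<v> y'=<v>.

Fx=-4.2607 Fy=3.2250 x'=5.5739 y'=-8.6775

F_att = 1/4·(g−p) = 1/4·(-17,13) = (-4.2500,3.2500)
o1: d²=58 ≤ ρ²=59; F_rep = 12·(-3,-7)/58² = (-0.0107,-0.0250)
o2: d²=229 > ρ²=59 → inactive
o3: d²=596 > ρ²=59 → inactive
o4: d²=457 > ρ²=59 → inactive
F = F_att + ΣF_rep = (-4.2607,3.2250)
p' = p + 1/10·F = (5.5739,-8.6775)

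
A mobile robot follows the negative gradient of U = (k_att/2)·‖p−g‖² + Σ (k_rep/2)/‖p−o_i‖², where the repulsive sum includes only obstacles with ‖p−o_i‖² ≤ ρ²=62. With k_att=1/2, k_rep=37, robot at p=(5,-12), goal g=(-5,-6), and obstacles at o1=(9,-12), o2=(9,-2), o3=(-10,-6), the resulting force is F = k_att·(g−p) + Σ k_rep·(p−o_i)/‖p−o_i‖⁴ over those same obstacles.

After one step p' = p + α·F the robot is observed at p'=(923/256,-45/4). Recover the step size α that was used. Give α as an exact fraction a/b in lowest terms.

F_att = 1/2·(g−p) = 1/2·(-10,6) = (-5.0000,3.0000)
o1: d²=16 ≤ ρ²=62; F_rep = 37·(-4,0)/16² = (-0.5781,0.0000)
o2: d²=116 > ρ²=62 → inactive
o3: d²=261 > ρ²=62 → inactive
F = F_att + ΣF_rep = (-5.5781,3.0000)
Δp = p'−p = (-1.3945,0.7500); α = Δx/Fx = (-357/256) / (-357/64) = 1/4
check: Δy/Fy = (3/4) / (3) = 1/4 ✓

α = 1/4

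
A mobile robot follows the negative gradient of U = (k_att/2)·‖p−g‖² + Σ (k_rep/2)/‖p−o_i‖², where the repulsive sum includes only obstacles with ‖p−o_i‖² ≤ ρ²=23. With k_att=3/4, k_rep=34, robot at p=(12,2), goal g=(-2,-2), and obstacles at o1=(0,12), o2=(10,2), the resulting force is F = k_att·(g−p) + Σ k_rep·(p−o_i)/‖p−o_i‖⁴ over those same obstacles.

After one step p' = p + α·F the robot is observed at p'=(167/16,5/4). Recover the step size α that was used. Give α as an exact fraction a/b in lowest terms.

F_att = 3/4·(g−p) = 3/4·(-14,-4) = (-10.5000,-3.0000)
o1: d²=244 > ρ²=23 → inactive
o2: d²=4 ≤ ρ²=23; F_rep = 34·(2,0)/4² = (4.2500,0.0000)
F = F_att + ΣF_rep = (-6.2500,-3.0000)
Δp = p'−p = (-1.5625,-0.7500); α = Δx/Fx = (-25/16) / (-25/4) = 1/4
check: Δy/Fy = (-3/4) / (-3) = 1/4 ✓

α = 1/4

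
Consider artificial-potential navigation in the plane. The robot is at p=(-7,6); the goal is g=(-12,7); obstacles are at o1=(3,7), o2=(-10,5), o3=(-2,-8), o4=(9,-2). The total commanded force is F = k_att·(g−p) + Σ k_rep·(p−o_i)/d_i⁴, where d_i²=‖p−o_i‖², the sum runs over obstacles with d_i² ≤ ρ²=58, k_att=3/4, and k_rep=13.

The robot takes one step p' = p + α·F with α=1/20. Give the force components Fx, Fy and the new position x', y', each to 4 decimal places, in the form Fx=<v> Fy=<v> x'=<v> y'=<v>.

F_att = 3/4·(g−p) = 3/4·(-5,1) = (-3.7500,0.7500)
o1: d²=101 > ρ²=58 → inactive
o2: d²=10 ≤ ρ²=58; F_rep = 13·(3,1)/10² = (0.3900,0.1300)
o3: d²=221 > ρ²=58 → inactive
o4: d²=320 > ρ²=58 → inactive
F = F_att + ΣF_rep = (-3.3600,0.8800)
p' = p + 1/20·F = (-7.1680,6.0440)

Fx=-3.3600 Fy=0.8800 x'=-7.1680 y'=6.0440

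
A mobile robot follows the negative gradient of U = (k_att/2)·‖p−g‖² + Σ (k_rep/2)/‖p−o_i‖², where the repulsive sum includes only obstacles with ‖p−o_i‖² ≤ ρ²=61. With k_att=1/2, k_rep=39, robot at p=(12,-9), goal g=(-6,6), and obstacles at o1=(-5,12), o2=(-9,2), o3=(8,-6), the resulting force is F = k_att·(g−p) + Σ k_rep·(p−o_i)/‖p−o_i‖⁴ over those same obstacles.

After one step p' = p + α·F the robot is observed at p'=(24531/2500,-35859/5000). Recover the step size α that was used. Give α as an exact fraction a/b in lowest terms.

F_att = 1/2·(g−p) = 1/2·(-18,15) = (-9.0000,7.5000)
o1: d²=730 > ρ²=61 → inactive
o2: d²=562 > ρ²=61 → inactive
o3: d²=25 ≤ ρ²=61; F_rep = 39·(4,-3)/25² = (0.2496,-0.1872)
F = F_att + ΣF_rep = (-8.7504,7.3128)
Δp = p'−p = (-2.1876,1.8282); α = Δx/Fx = (-5469/2500) / (-5469/625) = 1/4
check: Δy/Fy = (9141/5000) / (9141/1250) = 1/4 ✓

α = 1/4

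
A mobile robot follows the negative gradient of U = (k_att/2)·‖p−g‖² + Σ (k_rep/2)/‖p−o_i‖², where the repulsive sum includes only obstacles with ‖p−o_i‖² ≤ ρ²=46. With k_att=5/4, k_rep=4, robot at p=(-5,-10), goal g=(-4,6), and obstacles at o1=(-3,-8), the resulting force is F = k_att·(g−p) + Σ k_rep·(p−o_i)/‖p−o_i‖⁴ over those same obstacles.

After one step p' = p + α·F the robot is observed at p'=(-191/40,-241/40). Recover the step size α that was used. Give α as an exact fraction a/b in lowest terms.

F_att = 5/4·(g−p) = 5/4·(1,16) = (1.2500,20.0000)
o1: d²=8 ≤ ρ²=46; F_rep = 4·(-2,-2)/8² = (-0.1250,-0.1250)
F = F_att + ΣF_rep = (1.1250,19.8750)
Δp = p'−p = (0.2250,3.9750); α = Δx/Fx = (9/40) / (9/8) = 1/5
check: Δy/Fy = (159/40) / (159/8) = 1/5 ✓

α = 1/5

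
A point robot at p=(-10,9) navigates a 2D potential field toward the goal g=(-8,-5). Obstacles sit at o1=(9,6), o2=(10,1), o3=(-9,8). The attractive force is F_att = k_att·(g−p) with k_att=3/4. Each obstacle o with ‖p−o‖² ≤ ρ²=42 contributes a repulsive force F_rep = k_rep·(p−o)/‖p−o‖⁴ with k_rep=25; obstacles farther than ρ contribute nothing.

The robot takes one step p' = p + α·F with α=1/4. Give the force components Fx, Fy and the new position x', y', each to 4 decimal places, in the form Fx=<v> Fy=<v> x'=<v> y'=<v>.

Fx=-4.7500 Fy=-4.2500 x'=-11.1875 y'=7.9375

F_att = 3/4·(g−p) = 3/4·(2,-14) = (1.5000,-10.5000)
o1: d²=370 > ρ²=42 → inactive
o2: d²=464 > ρ²=42 → inactive
o3: d²=2 ≤ ρ²=42; F_rep = 25·(-1,1)/2² = (-6.2500,6.2500)
F = F_att + ΣF_rep = (-4.7500,-4.2500)
p' = p + 1/4·F = (-11.1875,7.9375)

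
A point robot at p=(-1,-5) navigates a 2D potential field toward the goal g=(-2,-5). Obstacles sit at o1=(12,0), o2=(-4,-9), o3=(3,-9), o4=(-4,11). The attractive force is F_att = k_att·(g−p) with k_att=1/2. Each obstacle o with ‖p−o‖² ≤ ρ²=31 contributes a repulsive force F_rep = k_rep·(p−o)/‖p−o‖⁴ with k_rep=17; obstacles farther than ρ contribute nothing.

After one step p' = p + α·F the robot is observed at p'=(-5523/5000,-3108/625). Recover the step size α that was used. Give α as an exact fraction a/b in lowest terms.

α = 1/4

F_att = 1/2·(g−p) = 1/2·(-1,0) = (-0.5000,0.0000)
o1: d²=194 > ρ²=31 → inactive
o2: d²=25 ≤ ρ²=31; F_rep = 17·(3,4)/25² = (0.0816,0.1088)
o3: d²=32 > ρ²=31 → inactive
o4: d²=265 > ρ²=31 → inactive
F = F_att + ΣF_rep = (-0.4184,0.1088)
Δp = p'−p = (-0.1046,0.0272); α = Δx/Fx = (-523/5000) / (-523/1250) = 1/4
check: Δy/Fy = (17/625) / (68/625) = 1/4 ✓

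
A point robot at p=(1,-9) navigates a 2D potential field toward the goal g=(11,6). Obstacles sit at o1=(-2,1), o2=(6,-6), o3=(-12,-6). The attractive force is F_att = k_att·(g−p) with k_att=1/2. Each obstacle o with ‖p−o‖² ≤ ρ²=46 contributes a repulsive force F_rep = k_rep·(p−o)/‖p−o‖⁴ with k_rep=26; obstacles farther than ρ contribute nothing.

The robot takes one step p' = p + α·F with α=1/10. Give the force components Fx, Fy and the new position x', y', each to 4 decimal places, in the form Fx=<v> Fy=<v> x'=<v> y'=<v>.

F_att = 1/2·(g−p) = 1/2·(10,15) = (5.0000,7.5000)
o1: d²=109 > ρ²=46 → inactive
o2: d²=34 ≤ ρ²=46; F_rep = 26·(-5,-3)/34² = (-0.1125,-0.0675)
o3: d²=178 > ρ²=46 → inactive
F = F_att + ΣF_rep = (4.8875,7.4325)
p' = p + 1/10·F = (1.4888,-8.2567)

Fx=4.8875 Fy=7.4325 x'=1.4888 y'=-8.2567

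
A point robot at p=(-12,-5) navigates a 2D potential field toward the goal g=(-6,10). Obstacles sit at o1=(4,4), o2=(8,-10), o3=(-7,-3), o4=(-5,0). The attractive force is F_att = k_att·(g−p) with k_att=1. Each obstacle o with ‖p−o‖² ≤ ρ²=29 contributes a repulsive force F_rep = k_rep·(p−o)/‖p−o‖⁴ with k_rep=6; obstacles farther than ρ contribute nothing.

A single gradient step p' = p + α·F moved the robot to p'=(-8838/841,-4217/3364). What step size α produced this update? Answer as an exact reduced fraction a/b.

α = 1/4

F_att = 1·(g−p) = 1·(6,15) = (6.0000,15.0000)
o1: d²=337 > ρ²=29 → inactive
o2: d²=425 > ρ²=29 → inactive
o3: d²=29 ≤ ρ²=29; F_rep = 6·(-5,-2)/29² = (-0.0357,-0.0143)
o4: d²=74 > ρ²=29 → inactive
F = F_att + ΣF_rep = (5.9643,14.9857)
Δp = p'−p = (1.4911,3.7464); α = Δx/Fx = (1254/841) / (5016/841) = 1/4
check: Δy/Fy = (12603/3364) / (12603/841) = 1/4 ✓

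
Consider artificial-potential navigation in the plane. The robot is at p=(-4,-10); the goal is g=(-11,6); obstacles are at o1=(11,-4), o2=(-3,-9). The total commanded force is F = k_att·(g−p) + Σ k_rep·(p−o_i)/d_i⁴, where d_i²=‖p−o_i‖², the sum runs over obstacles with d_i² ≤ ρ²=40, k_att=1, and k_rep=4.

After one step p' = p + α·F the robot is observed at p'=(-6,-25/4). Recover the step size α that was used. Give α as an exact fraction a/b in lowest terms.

α = 1/4

F_att = 1·(g−p) = 1·(-7,16) = (-7.0000,16.0000)
o1: d²=261 > ρ²=40 → inactive
o2: d²=2 ≤ ρ²=40; F_rep = 4·(-1,-1)/2² = (-1.0000,-1.0000)
F = F_att + ΣF_rep = (-8.0000,15.0000)
Δp = p'−p = (-2.0000,3.7500); α = Δx/Fx = (-2) / (-8) = 1/4
check: Δy/Fy = (15/4) / (15) = 1/4 ✓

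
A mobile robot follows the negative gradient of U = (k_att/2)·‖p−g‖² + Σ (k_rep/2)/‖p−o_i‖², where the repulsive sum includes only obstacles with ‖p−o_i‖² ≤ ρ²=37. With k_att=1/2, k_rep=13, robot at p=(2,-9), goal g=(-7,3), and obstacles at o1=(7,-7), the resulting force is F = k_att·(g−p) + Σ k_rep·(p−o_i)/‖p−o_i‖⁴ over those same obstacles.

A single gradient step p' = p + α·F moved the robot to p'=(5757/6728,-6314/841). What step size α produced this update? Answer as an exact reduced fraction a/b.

α = 1/4

F_att = 1/2·(g−p) = 1/2·(-9,12) = (-4.5000,6.0000)
o1: d²=29 ≤ ρ²=37; F_rep = 13·(-5,-2)/29² = (-0.0773,-0.0309)
F = F_att + ΣF_rep = (-4.5773,5.9691)
Δp = p'−p = (-1.1443,1.4923); α = Δx/Fx = (-7699/6728) / (-7699/1682) = 1/4
check: Δy/Fy = (1255/841) / (5020/841) = 1/4 ✓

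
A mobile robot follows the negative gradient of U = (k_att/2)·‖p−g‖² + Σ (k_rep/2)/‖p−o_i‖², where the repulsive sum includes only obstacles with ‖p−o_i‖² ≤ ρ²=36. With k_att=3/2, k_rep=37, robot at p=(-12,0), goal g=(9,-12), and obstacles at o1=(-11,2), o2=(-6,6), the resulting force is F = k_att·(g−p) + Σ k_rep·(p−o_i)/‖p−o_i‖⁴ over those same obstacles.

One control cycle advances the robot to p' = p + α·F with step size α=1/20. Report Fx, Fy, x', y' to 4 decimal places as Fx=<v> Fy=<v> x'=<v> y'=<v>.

Fx=30.0200 Fy=-20.9600 x'=-10.4990 y'=-1.0480

F_att = 3/2·(g−p) = 3/2·(21,-12) = (31.5000,-18.0000)
o1: d²=5 ≤ ρ²=36; F_rep = 37·(-1,-2)/5² = (-1.4800,-2.9600)
o2: d²=72 > ρ²=36 → inactive
F = F_att + ΣF_rep = (30.0200,-20.9600)
p' = p + 1/20·F = (-10.4990,-1.0480)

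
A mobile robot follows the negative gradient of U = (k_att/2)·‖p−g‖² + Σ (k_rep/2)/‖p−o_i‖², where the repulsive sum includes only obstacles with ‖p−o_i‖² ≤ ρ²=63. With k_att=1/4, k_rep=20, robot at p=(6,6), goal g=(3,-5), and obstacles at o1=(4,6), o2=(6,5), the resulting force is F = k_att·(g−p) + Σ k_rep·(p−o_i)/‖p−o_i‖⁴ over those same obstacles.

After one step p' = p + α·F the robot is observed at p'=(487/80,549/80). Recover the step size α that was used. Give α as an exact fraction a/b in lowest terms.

F_att = 1/4·(g−p) = 1/4·(-3,-11) = (-0.7500,-2.7500)
o1: d²=4 ≤ ρ²=63; F_rep = 20·(2,0)/4² = (2.5000,0.0000)
o2: d²=1 ≤ ρ²=63; F_rep = 20·(0,1)/1² = (0.0000,20.0000)
F = F_att + ΣF_rep = (1.7500,17.2500)
Δp = p'−p = (0.0875,0.8625); α = Δx/Fx = (7/80) / (7/4) = 1/20
check: Δy/Fy = (69/80) / (69/4) = 1/20 ✓

α = 1/20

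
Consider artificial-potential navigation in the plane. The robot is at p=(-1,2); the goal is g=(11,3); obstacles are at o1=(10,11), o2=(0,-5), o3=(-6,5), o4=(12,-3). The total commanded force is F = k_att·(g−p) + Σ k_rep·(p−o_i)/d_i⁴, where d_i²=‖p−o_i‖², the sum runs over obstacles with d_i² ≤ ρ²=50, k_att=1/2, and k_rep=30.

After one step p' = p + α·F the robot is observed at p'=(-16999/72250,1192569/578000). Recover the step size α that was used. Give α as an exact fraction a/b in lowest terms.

F_att = 1/2·(g−p) = 1/2·(12,1) = (6.0000,0.5000)
o1: d²=202 > ρ²=50 → inactive
o2: d²=50 ≤ ρ²=50; F_rep = 30·(-1,7)/50² = (-0.0120,0.0840)
o3: d²=34 ≤ ρ²=50; F_rep = 30·(5,-3)/34² = (0.1298,-0.0779)
o4: d²=194 > ρ²=50 → inactive
F = F_att + ΣF_rep = (6.1178,0.5061)
Δp = p'−p = (0.7647,0.0633); α = Δx/Fx = (55251/72250) / (221004/36125) = 1/8
check: Δy/Fy = (36569/578000) / (36569/72250) = 1/8 ✓

α = 1/8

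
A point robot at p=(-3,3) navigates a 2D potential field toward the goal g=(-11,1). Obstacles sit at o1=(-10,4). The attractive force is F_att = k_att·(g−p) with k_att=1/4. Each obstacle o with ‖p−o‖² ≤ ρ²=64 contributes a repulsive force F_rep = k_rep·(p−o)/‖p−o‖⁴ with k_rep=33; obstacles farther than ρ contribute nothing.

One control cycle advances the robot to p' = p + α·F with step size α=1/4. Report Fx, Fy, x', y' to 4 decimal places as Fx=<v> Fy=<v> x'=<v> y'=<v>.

F_att = 1/4·(g−p) = 1/4·(-8,-2) = (-2.0000,-0.5000)
o1: d²=50 ≤ ρ²=64; F_rep = 33·(7,-1)/50² = (0.0924,-0.0132)
F = F_att + ΣF_rep = (-1.9076,-0.5132)
p' = p + 1/4·F = (-3.4769,2.8717)

Fx=-1.9076 Fy=-0.5132 x'=-3.4769 y'=2.8717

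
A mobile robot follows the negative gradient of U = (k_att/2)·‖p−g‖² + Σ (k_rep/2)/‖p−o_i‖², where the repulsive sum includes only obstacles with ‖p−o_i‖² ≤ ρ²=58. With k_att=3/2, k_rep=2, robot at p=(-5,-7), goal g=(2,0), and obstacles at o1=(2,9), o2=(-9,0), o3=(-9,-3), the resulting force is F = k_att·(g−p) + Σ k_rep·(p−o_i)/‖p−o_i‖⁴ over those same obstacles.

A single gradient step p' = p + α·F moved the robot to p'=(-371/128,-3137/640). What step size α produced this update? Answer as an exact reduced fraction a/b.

α = 1/5

F_att = 3/2·(g−p) = 3/2·(7,7) = (10.5000,10.5000)
o1: d²=305 > ρ²=58 → inactive
o2: d²=65 > ρ²=58 → inactive
o3: d²=32 ≤ ρ²=58; F_rep = 2·(4,-4)/32² = (0.0078,-0.0078)
F = F_att + ΣF_rep = (10.5078,10.4922)
Δp = p'−p = (2.1016,2.0984); α = Δx/Fx = (269/128) / (1345/128) = 1/5
check: Δy/Fy = (1343/640) / (1343/128) = 1/5 ✓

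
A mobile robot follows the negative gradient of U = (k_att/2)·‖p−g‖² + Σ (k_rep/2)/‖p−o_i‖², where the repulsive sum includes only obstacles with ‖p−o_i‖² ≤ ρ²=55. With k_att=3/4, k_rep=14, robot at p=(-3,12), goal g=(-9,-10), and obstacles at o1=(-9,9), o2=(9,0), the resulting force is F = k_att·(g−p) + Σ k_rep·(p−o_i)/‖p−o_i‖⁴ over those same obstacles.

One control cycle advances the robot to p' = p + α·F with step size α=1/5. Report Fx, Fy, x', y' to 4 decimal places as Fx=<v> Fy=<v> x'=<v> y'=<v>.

F_att = 3/4·(g−p) = 3/4·(-6,-22) = (-4.5000,-16.5000)
o1: d²=45 ≤ ρ²=55; F_rep = 14·(6,3)/45² = (0.0415,0.0207)
o2: d²=288 > ρ²=55 → inactive
F = F_att + ΣF_rep = (-4.4585,-16.4793)
p' = p + 1/5·F = (-3.8917,8.7041)

Fx=-4.4585 Fy=-16.4793 x'=-3.8917 y'=8.7041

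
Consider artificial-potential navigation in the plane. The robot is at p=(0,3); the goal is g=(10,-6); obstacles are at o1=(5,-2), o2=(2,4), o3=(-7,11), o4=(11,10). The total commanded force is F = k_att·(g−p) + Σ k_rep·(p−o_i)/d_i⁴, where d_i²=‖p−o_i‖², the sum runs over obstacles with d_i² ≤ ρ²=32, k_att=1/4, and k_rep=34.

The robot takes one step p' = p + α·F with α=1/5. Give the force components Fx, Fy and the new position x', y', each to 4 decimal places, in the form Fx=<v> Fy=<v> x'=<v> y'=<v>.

F_att = 1/4·(g−p) = 1/4·(10,-9) = (2.5000,-2.2500)
o1: d²=50 > ρ²=32 → inactive
o2: d²=5 ≤ ρ²=32; F_rep = 34·(-2,-1)/5² = (-2.7200,-1.3600)
o3: d²=113 > ρ²=32 → inactive
o4: d²=170 > ρ²=32 → inactive
F = F_att + ΣF_rep = (-0.2200,-3.6100)
p' = p + 1/5·F = (-0.0440,2.2780)

Fx=-0.2200 Fy=-3.6100 x'=-0.0440 y'=2.2780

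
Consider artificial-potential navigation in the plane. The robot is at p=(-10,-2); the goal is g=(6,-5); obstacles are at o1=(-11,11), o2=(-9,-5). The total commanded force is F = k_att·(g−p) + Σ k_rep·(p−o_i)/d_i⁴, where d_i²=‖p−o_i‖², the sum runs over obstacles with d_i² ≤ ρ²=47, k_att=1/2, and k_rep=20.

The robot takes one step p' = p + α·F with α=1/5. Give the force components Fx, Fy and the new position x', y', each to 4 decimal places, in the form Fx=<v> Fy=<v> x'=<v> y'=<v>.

F_att = 1/2·(g−p) = 1/2·(16,-3) = (8.0000,-1.5000)
o1: d²=170 > ρ²=47 → inactive
o2: d²=10 ≤ ρ²=47; F_rep = 20·(-1,3)/10² = (-0.2000,0.6000)
F = F_att + ΣF_rep = (7.8000,-0.9000)
p' = p + 1/5·F = (-8.4400,-2.1800)

Fx=7.8000 Fy=-0.9000 x'=-8.4400 y'=-2.1800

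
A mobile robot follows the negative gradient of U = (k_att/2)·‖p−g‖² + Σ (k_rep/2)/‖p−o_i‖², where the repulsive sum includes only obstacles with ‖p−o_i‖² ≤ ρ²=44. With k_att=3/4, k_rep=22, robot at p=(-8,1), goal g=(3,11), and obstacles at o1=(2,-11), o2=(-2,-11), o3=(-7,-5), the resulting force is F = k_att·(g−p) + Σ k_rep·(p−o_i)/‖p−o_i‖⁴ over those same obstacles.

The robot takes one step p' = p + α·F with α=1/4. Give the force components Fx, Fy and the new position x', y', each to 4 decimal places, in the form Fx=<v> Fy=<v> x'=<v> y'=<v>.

Fx=8.2339 Fy=7.5964 x'=-5.9415 y'=2.8991

F_att = 3/4·(g−p) = 3/4·(11,10) = (8.2500,7.5000)
o1: d²=244 > ρ²=44 → inactive
o2: d²=180 > ρ²=44 → inactive
o3: d²=37 ≤ ρ²=44; F_rep = 22·(-1,6)/37² = (-0.0161,0.0964)
F = F_att + ΣF_rep = (8.2339,7.5964)
p' = p + 1/4·F = (-5.9415,2.8991)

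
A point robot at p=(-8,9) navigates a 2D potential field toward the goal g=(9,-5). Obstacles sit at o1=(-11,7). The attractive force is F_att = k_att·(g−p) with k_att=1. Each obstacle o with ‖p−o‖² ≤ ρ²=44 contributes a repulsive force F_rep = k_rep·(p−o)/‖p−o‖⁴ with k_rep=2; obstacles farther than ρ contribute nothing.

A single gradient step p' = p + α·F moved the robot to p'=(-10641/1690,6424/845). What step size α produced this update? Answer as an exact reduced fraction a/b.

F_att = 1·(g−p) = 1·(17,-14) = (17.0000,-14.0000)
o1: d²=13 ≤ ρ²=44; F_rep = 2·(3,2)/13² = (0.0355,0.0237)
F = F_att + ΣF_rep = (17.0355,-13.9763)
Δp = p'−p = (1.7036,-1.3976); α = Δx/Fx = (2879/1690) / (2879/169) = 1/10
check: Δy/Fy = (-1181/845) / (-2362/169) = 1/10 ✓

α = 1/10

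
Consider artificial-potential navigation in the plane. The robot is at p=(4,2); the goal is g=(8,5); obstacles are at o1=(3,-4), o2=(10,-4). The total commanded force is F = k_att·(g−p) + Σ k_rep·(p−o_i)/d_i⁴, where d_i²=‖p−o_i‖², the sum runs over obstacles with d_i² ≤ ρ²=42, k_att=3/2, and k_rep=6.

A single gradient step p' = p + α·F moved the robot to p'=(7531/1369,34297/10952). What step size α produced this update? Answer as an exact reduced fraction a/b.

α = 1/4

F_att = 3/2·(g−p) = 3/2·(4,3) = (6.0000,4.5000)
o1: d²=37 ≤ ρ²=42; F_rep = 6·(1,6)/37² = (0.0044,0.0263)
o2: d²=72 > ρ²=42 → inactive
F = F_att + ΣF_rep = (6.0044,4.5263)
Δp = p'−p = (1.5011,1.1316); α = Δx/Fx = (2055/1369) / (8220/1369) = 1/4
check: Δy/Fy = (12393/10952) / (12393/2738) = 1/4 ✓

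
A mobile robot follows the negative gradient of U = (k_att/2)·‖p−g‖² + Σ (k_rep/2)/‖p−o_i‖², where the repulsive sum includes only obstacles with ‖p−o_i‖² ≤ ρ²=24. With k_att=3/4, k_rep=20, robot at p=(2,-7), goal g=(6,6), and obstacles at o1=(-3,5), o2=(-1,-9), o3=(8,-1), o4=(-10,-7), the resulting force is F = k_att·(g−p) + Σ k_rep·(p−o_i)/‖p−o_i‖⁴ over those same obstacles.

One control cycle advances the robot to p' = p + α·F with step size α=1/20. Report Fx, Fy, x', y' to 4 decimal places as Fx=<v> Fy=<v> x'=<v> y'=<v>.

F_att = 3/4·(g−p) = 3/4·(4,13) = (3.0000,9.7500)
o1: d²=169 > ρ²=24 → inactive
o2: d²=13 ≤ ρ²=24; F_rep = 20·(3,2)/13² = (0.3550,0.2367)
o3: d²=72 > ρ²=24 → inactive
o4: d²=144 > ρ²=24 → inactive
F = F_att + ΣF_rep = (3.3550,9.9867)
p' = p + 1/20·F = (2.1678,-6.5007)

Fx=3.3550 Fy=9.9867 x'=2.1678 y'=-6.5007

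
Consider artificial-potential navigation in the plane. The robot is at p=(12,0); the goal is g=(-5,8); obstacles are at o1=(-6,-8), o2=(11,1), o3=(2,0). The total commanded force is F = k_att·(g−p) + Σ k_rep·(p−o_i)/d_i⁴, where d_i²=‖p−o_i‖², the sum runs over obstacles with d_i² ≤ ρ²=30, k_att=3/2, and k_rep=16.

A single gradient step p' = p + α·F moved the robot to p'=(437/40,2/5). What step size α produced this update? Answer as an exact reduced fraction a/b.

α = 1/20

F_att = 3/2·(g−p) = 3/2·(-17,8) = (-25.5000,12.0000)
o1: d²=388 > ρ²=30 → inactive
o2: d²=2 ≤ ρ²=30; F_rep = 16·(1,-1)/2² = (4.0000,-4.0000)
o3: d²=100 > ρ²=30 → inactive
F = F_att + ΣF_rep = (-21.5000,8.0000)
Δp = p'−p = (-1.0750,0.4000); α = Δx/Fx = (-43/40) / (-43/2) = 1/20
check: Δy/Fy = (2/5) / (8) = 1/20 ✓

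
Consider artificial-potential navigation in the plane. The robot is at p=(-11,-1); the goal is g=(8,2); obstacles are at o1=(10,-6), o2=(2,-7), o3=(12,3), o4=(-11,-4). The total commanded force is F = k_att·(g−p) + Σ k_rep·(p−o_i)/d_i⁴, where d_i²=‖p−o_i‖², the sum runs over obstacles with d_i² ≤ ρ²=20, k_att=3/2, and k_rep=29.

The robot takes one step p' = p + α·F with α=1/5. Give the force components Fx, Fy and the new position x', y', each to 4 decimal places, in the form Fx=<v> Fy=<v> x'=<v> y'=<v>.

F_att = 3/2·(g−p) = 3/2·(19,3) = (28.5000,4.5000)
o1: d²=466 > ρ²=20 → inactive
o2: d²=205 > ρ²=20 → inactive
o3: d²=545 > ρ²=20 → inactive
o4: d²=9 ≤ ρ²=20; F_rep = 29·(0,3)/9² = (0.0000,1.0741)
F = F_att + ΣF_rep = (28.5000,5.5741)
p' = p + 1/5·F = (-5.3000,0.1148)

Fx=28.5000 Fy=5.5741 x'=-5.3000 y'=0.1148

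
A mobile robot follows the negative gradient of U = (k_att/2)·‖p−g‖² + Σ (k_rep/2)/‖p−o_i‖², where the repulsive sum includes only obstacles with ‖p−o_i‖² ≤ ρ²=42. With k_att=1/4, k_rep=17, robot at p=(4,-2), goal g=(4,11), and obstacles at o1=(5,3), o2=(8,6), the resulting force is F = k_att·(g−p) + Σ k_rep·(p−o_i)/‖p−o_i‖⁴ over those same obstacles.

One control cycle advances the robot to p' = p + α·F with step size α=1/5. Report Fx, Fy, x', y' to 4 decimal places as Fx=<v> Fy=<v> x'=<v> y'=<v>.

F_att = 1/4·(g−p) = 1/4·(0,13) = (0.0000,3.2500)
o1: d²=26 ≤ ρ²=42; F_rep = 17·(-1,-5)/26² = (-0.0251,-0.1257)
o2: d²=80 > ρ²=42 → inactive
F = F_att + ΣF_rep = (-0.0251,3.1243)
p' = p + 1/5·F = (3.9950,-1.3751)

Fx=-0.0251 Fy=3.1243 x'=3.9950 y'=-1.3751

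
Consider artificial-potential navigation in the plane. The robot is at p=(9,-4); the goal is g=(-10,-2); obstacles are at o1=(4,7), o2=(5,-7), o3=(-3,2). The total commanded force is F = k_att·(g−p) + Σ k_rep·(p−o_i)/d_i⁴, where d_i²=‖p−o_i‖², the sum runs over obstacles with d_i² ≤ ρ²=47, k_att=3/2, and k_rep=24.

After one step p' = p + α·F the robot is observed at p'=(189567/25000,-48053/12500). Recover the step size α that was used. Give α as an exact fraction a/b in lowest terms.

α = 1/20

F_att = 3/2·(g−p) = 3/2·(-19,2) = (-28.5000,3.0000)
o1: d²=146 > ρ²=47 → inactive
o2: d²=25 ≤ ρ²=47; F_rep = 24·(4,3)/25² = (0.1536,0.1152)
o3: d²=180 > ρ²=47 → inactive
F = F_att + ΣF_rep = (-28.3464,3.1152)
Δp = p'−p = (-1.4173,0.1558); α = Δx/Fx = (-35433/25000) / (-35433/1250) = 1/20
check: Δy/Fy = (1947/12500) / (1947/625) = 1/20 ✓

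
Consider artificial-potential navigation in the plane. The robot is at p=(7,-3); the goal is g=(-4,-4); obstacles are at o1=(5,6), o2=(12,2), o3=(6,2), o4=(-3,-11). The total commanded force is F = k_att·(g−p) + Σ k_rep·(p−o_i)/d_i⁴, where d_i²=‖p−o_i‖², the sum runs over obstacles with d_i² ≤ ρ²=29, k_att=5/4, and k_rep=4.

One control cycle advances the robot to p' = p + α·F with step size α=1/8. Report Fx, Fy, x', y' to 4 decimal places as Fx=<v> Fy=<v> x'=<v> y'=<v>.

Fx=-13.7441 Fy=-1.2796 x'=5.2820 y'=-3.1599

F_att = 5/4·(g−p) = 5/4·(-11,-1) = (-13.7500,-1.2500)
o1: d²=85 > ρ²=29 → inactive
o2: d²=50 > ρ²=29 → inactive
o3: d²=26 ≤ ρ²=29; F_rep = 4·(1,-5)/26² = (0.0059,-0.0296)
o4: d²=164 > ρ²=29 → inactive
F = F_att + ΣF_rep = (-13.7441,-1.2796)
p' = p + 1/8·F = (5.2820,-3.1599)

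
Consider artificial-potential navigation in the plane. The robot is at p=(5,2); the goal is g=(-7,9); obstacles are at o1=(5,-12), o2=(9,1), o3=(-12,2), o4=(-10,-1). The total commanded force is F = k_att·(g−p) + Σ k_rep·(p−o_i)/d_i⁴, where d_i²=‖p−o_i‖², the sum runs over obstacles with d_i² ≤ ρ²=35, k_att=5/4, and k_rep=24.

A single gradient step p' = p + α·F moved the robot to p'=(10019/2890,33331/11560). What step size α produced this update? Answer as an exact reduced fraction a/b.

α = 1/10

F_att = 5/4·(g−p) = 5/4·(-12,7) = (-15.0000,8.7500)
o1: d²=196 > ρ²=35 → inactive
o2: d²=17 ≤ ρ²=35; F_rep = 24·(-4,1)/17² = (-0.3322,0.0830)
o3: d²=289 > ρ²=35 → inactive
o4: d²=234 > ρ²=35 → inactive
F = F_att + ΣF_rep = (-15.3322,8.8330)
Δp = p'−p = (-1.5332,0.8833); α = Δx/Fx = (-4431/2890) / (-4431/289) = 1/10
check: Δy/Fy = (10211/11560) / (10211/1156) = 1/10 ✓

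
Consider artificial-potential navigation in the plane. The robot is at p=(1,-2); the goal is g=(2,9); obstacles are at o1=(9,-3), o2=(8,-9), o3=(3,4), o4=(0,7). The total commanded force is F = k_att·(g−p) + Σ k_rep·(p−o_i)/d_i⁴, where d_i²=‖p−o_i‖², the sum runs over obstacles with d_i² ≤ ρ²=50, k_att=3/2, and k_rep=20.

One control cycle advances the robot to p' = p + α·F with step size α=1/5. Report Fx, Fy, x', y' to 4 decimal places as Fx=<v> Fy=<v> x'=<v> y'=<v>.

F_att = 3/2·(g−p) = 3/2·(1,11) = (1.5000,16.5000)
o1: d²=65 > ρ²=50 → inactive
o2: d²=98 > ρ²=50 → inactive
o3: d²=40 ≤ ρ²=50; F_rep = 20·(-2,-6)/40² = (-0.0250,-0.0750)
o4: d²=82 > ρ²=50 → inactive
F = F_att + ΣF_rep = (1.4750,16.4250)
p' = p + 1/5·F = (1.2950,1.2850)

Fx=1.4750 Fy=16.4250 x'=1.2950 y'=1.2850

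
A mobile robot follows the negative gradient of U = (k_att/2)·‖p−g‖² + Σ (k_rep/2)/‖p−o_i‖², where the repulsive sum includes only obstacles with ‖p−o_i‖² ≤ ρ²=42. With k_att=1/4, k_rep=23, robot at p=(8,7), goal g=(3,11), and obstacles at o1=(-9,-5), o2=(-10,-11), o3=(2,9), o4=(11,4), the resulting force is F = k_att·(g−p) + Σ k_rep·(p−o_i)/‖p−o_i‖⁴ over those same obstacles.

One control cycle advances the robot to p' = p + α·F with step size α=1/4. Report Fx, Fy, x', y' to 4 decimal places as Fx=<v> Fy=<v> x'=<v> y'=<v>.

F_att = 1/4·(g−p) = 1/4·(-5,4) = (-1.2500,1.0000)
o1: d²=433 > ρ²=42 → inactive
o2: d²=648 > ρ²=42 → inactive
o3: d²=40 ≤ ρ²=42; F_rep = 23·(6,-2)/40² = (0.0862,-0.0288)
o4: d²=18 ≤ ρ²=42; F_rep = 23·(-3,3)/18² = (-0.2130,0.2130)
F = F_att + ΣF_rep = (-1.3767,1.1842)
p' = p + 1/4·F = (7.6558,7.2961)

Fx=-1.3767 Fy=1.1842 x'=7.6558 y'=7.2961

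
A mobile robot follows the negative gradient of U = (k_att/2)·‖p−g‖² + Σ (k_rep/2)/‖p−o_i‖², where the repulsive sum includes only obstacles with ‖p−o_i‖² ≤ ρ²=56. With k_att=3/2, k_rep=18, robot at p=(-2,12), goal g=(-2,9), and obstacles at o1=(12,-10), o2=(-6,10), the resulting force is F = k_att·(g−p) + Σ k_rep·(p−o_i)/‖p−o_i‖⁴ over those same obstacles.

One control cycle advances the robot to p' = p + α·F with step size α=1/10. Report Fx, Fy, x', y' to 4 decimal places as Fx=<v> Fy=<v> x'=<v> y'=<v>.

Fx=0.1800 Fy=-4.4100 x'=-1.9820 y'=11.5590

F_att = 3/2·(g−p) = 3/2·(0,-3) = (0.0000,-4.5000)
o1: d²=680 > ρ²=56 → inactive
o2: d²=20 ≤ ρ²=56; F_rep = 18·(4,2)/20² = (0.1800,0.0900)
F = F_att + ΣF_rep = (0.1800,-4.4100)
p' = p + 1/10·F = (-1.9820,11.5590)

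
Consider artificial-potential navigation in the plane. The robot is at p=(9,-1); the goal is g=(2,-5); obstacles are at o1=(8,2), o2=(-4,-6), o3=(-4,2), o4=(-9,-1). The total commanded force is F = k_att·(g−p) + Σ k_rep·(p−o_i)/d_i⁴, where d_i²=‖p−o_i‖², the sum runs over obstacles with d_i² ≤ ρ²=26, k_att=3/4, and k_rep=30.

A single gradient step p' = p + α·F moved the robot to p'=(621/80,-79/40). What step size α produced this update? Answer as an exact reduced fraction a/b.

F_att = 3/4·(g−p) = 3/4·(-7,-4) = (-5.2500,-3.0000)
o1: d²=10 ≤ ρ²=26; F_rep = 30·(1,-3)/10² = (0.3000,-0.9000)
o2: d²=194 > ρ²=26 → inactive
o3: d²=178 > ρ²=26 → inactive
o4: d²=324 > ρ²=26 → inactive
F = F_att + ΣF_rep = (-4.9500,-3.9000)
Δp = p'−p = (-1.2375,-0.9750); α = Δx/Fx = (-99/80) / (-99/20) = 1/4
check: Δy/Fy = (-39/40) / (-39/10) = 1/4 ✓

α = 1/4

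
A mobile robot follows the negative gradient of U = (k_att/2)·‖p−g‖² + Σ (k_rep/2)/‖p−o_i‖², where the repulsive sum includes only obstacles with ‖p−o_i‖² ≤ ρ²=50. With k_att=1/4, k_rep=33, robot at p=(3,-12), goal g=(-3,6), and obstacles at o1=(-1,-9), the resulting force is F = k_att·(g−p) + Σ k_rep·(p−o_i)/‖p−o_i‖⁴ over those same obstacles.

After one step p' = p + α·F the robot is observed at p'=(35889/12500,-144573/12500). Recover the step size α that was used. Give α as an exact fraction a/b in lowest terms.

F_att = 1/4·(g−p) = 1/4·(-6,18) = (-1.5000,4.5000)
o1: d²=25 ≤ ρ²=50; F_rep = 33·(4,-3)/25² = (0.2112,-0.1584)
F = F_att + ΣF_rep = (-1.2888,4.3416)
Δp = p'−p = (-0.1289,0.4342); α = Δx/Fx = (-1611/12500) / (-1611/1250) = 1/10
check: Δy/Fy = (5427/12500) / (5427/1250) = 1/10 ✓

α = 1/10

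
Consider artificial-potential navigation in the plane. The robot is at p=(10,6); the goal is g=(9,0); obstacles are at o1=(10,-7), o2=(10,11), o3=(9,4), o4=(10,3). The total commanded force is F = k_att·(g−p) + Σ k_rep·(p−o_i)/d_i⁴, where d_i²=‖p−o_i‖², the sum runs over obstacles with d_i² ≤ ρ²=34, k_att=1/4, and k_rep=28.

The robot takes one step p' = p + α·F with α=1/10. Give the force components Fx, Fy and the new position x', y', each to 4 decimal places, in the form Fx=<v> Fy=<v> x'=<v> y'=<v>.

Fx=0.8700 Fy=1.5530 x'=10.0870 y'=6.1553

F_att = 1/4·(g−p) = 1/4·(-1,-6) = (-0.2500,-1.5000)
o1: d²=169 > ρ²=34 → inactive
o2: d²=25 ≤ ρ²=34; F_rep = 28·(0,-5)/25² = (0.0000,-0.2240)
o3: d²=5 ≤ ρ²=34; F_rep = 28·(1,2)/5² = (1.1200,2.2400)
o4: d²=9 ≤ ρ²=34; F_rep = 28·(0,3)/9² = (0.0000,1.0370)
F = F_att + ΣF_rep = (0.8700,1.5530)
p' = p + 1/10·F = (10.0870,6.1553)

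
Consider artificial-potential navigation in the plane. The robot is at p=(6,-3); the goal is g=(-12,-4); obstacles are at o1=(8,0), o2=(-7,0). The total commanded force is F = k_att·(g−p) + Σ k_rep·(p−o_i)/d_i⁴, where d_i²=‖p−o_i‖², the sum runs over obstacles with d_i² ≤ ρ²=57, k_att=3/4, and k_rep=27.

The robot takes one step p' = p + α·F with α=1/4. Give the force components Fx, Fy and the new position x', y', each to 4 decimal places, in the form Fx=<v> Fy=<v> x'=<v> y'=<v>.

F_att = 3/4·(g−p) = 3/4·(-18,-1) = (-13.5000,-0.7500)
o1: d²=13 ≤ ρ²=57; F_rep = 27·(-2,-3)/13² = (-0.3195,-0.4793)
o2: d²=178 > ρ²=57 → inactive
F = F_att + ΣF_rep = (-13.8195,-1.2293)
p' = p + 1/4·F = (2.5451,-3.3073)

Fx=-13.8195 Fy=-1.2293 x'=2.5451 y'=-3.3073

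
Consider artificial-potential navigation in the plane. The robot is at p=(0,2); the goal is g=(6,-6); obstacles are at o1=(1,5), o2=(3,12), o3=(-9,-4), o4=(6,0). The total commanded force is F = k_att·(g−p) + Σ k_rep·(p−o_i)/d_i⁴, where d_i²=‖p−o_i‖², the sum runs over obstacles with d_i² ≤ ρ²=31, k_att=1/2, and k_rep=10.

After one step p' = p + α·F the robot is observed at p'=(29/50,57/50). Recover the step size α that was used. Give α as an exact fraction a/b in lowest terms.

F_att = 1/2·(g−p) = 1/2·(6,-8) = (3.0000,-4.0000)
o1: d²=10 ≤ ρ²=31; F_rep = 10·(-1,-3)/10² = (-0.1000,-0.3000)
o2: d²=109 > ρ²=31 → inactive
o3: d²=117 > ρ²=31 → inactive
o4: d²=40 > ρ²=31 → inactive
F = F_att + ΣF_rep = (2.9000,-4.3000)
Δp = p'−p = (0.5800,-0.8600); α = Δx/Fx = (29/50) / (29/10) = 1/5
check: Δy/Fy = (-43/50) / (-43/10) = 1/5 ✓

α = 1/5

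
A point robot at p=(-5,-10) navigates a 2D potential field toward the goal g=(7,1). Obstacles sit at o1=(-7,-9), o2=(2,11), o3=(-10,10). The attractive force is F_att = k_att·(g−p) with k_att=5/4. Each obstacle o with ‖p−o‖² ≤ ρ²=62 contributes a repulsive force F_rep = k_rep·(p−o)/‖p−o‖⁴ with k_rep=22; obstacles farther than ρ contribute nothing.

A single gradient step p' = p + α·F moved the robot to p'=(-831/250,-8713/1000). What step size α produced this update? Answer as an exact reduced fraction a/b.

F_att = 5/4·(g−p) = 5/4·(12,11) = (15.0000,13.7500)
o1: d²=5 ≤ ρ²=62; F_rep = 22·(2,-1)/5² = (1.7600,-0.8800)
o2: d²=490 > ρ²=62 → inactive
o3: d²=425 > ρ²=62 → inactive
F = F_att + ΣF_rep = (16.7600,12.8700)
Δp = p'−p = (1.6760,1.2870); α = Δx/Fx = (419/250) / (419/25) = 1/10
check: Δy/Fy = (1287/1000) / (1287/100) = 1/10 ✓

α = 1/10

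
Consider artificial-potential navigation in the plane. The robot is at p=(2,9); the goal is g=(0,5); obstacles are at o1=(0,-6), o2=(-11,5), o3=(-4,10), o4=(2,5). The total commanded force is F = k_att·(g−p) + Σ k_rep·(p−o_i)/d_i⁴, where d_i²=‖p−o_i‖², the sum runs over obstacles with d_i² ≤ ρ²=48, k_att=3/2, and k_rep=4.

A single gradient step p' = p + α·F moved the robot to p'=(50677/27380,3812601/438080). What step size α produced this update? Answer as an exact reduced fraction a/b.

F_att = 3/2·(g−p) = 3/2·(-2,-4) = (-3.0000,-6.0000)
o1: d²=229 > ρ²=48 → inactive
o2: d²=185 > ρ²=48 → inactive
o3: d²=37 ≤ ρ²=48; F_rep = 4·(6,-1)/37² = (0.0175,-0.0029)
o4: d²=16 ≤ ρ²=48; F_rep = 4·(0,4)/16² = (0.0000,0.0625)
F = F_att + ΣF_rep = (-2.9825,-5.9404)
Δp = p'−p = (-0.1491,-0.2970); α = Δx/Fx = (-4083/27380) / (-4083/1369) = 1/20
check: Δy/Fy = (-130119/438080) / (-130119/21904) = 1/20 ✓

α = 1/20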